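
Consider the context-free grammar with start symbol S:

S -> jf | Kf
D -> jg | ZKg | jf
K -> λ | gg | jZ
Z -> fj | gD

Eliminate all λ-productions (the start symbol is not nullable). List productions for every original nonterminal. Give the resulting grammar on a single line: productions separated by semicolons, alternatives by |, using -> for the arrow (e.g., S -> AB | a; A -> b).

Nullable set: {K}.
S -> Kf: K nullable, giving Kf | f.
D -> ZKg: K nullable, giving ZKg | Zg.
Drop K -> λ.
Unchanged (no nullable symbols): S -> jf; D -> jf; D -> jg; K -> gg; K -> jZ; Z -> fj; Z -> gD.

S -> f | Kf | jf; D -> Zg | jf | jg | ZKg; K -> gg | jZ; Z -> fj | gD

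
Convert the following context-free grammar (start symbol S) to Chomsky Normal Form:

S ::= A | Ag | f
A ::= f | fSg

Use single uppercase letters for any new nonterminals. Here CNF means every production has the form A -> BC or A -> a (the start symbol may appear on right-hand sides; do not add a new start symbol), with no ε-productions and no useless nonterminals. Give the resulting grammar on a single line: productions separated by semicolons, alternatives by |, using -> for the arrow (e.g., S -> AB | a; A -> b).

No ε-productions.
After unit-elimination: S -> f | Ag | fSg; A -> f | fSg.
TERM: introduce B -> f, C -> g and substitute in every rule of length ≥2.
BIN: A -> BSC becomes A -> BD, D -> SC; S -> BSC becomes S -> BE, E -> SC.

S -> f | AC | BE; A -> f | BD; B -> f; C -> g; D -> SC; E -> SC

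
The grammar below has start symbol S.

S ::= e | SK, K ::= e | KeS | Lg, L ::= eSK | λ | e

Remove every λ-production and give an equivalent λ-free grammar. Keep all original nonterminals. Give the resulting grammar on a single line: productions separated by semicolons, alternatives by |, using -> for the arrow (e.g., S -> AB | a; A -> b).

S -> e | SK; K -> e | g | Lg | KeS; L -> e | eSK

Nullable set: {L}.
K -> Lg: L nullable, giving Lg | g.
Drop L -> λ.
Unchanged (no nullable symbols): S -> SK; S -> e; K -> KeS; K -> e; L -> e; L -> eSK.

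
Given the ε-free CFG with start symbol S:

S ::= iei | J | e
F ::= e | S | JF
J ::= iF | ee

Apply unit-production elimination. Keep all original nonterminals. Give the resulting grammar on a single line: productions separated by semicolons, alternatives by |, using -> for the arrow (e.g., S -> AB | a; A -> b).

S -> e | ee | iF | iei; F -> e | JF | ee | iF | iei; J -> ee | iF

Unit productions: F->S, S->J.
Unit pairs (A ⇒* B via units): (F,J), (F,S), (S,J).
S: inherits non-unit rules of {J, S} → e | ee | iF | iei.
F: inherits non-unit rules of {F, J, S} → JF | e | ee | iF | iei.
J: inherits non-unit rules of {J} → ee | iF.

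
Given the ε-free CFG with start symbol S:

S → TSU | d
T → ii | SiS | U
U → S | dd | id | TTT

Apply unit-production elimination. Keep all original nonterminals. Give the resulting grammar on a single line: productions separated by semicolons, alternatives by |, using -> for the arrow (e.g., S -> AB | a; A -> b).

Unit productions: T->U, U->S.
Unit pairs (A ⇒* B via units): (T,S), (T,U), (U,S).
S: inherits non-unit rules of {S} → TSU | d.
T: inherits non-unit rules of {S, T, U} → SiS | TSU | TTT | d | dd | id | ii.
U: inherits non-unit rules of {S, U} → TSU | TTT | d | dd | id.

S -> d | TSU; T -> d | dd | id | ii | SiS | TSU | TTT; U -> d | dd | id | TSU | TTT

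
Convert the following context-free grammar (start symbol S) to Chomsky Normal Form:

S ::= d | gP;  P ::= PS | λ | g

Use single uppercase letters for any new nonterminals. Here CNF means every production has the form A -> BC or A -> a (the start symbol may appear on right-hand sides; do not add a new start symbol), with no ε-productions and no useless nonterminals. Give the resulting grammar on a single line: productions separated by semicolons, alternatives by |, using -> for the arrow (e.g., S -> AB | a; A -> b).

S -> d | g | AP; A -> g; P -> d | g | AP | PS

Nullable: {P}; after ε-elimination: S -> d | g | gP; P -> S | g | PS.
After unit-elimination: S -> d | g | gP; P -> d | g | PS | gP.
TERM: introduce A -> g and substitute in every rule of length ≥2.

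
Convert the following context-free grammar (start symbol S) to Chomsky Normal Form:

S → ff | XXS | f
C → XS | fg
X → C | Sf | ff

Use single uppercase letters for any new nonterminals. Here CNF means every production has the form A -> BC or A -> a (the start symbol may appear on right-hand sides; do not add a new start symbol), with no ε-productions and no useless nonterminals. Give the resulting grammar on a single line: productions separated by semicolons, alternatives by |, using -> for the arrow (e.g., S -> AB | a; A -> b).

S -> f | AA | XD; A -> f; B -> g; D -> XS; X -> AA | AB | SA | XS

No ε-productions.
After unit-elimination: S -> f | ff | XXS; C -> XS | fg; X -> Sf | XS | ff | fg.
TERM: introduce A -> f, B -> g and substitute in every rule of length ≥2.
BIN: S -> XXS becomes S -> XD, D -> XS.
Drop unreachable/unproductive: C.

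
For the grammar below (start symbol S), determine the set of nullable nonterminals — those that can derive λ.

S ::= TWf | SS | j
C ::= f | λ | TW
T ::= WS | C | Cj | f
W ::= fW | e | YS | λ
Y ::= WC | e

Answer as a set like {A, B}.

Directly nullable (have an ε-rule): {C, W}.
T is nullable via T -> C (every symbol on the right is already known nullable).
Y is nullable via Y -> WC (every symbol on the right is already known nullable).
Not nullable: S — each has a terminal in every rule's right-hand side or depends on a non-nullable symbol.

{C, T, W, Y}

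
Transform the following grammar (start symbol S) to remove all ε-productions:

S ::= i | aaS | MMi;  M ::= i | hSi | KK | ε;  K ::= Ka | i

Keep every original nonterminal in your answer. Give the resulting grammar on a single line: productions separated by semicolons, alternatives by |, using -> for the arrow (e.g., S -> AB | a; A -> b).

S -> i | Mi | MMi | aaS; K -> i | Ka; M -> i | KK | hSi

Nullable set: {M}.
S -> MMi: M, M nullable, giving MMi | Mi | i.
Drop M -> ε.
Unchanged (no nullable symbols): S -> aaS; S -> i; K -> Ka; K -> i; M -> KK; M -> hSi; M -> i.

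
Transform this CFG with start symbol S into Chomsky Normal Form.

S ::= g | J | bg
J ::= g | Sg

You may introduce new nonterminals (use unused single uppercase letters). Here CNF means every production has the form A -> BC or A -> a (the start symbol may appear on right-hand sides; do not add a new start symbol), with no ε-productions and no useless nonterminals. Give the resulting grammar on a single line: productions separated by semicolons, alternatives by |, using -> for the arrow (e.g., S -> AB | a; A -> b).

S -> g | BA | SA; A -> g; B -> b

No ε-productions.
After unit-elimination: S -> g | Sg | bg; J -> g | Sg.
TERM: introduce B -> b, A -> g and substitute in every rule of length ≥2.
Drop unreachable/unproductive: J.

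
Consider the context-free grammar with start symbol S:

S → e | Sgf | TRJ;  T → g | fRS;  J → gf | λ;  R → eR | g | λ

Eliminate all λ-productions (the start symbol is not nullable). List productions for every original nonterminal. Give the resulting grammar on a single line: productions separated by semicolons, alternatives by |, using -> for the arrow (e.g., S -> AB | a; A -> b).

Nullable set: {J, R}.
S -> TRJ: R, J nullable, giving T | TJ | TR | TRJ.
Drop J -> λ.
Drop R -> λ.
R -> eR: R nullable, giving e | eR.
T -> fRS: R nullable, giving fRS | fS.
Unchanged (no nullable symbols): S -> Sgf; S -> e; J -> gf; R -> g; T -> g.

S -> T | e | TJ | TR | Sgf | TRJ; J -> gf; R -> e | g | eR; T -> g | fS | fRS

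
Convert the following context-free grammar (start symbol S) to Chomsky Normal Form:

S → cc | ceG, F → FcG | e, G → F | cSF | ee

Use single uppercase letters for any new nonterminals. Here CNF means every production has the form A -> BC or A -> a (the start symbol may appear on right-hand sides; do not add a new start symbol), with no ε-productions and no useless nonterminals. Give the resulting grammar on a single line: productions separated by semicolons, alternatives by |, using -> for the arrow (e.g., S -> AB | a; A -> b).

No ε-productions.
After unit-elimination: S -> cc | ceG; F -> e | FcG; G -> e | ee | FcG | cSF.
TERM: introduce A -> c, B -> e and substitute in every rule of length ≥2.
BIN: F -> FAG becomes F -> FC, C -> AG; G -> ASF becomes G -> AD, D -> SF; G -> FAG becomes G -> FE, E -> AG; S -> ABG becomes S -> AH, H -> BG.

S -> AA | AH; A -> c; B -> e; C -> AG; D -> SF; E -> AG; F -> e | FC; G -> e | AD | BB | FE; H -> BG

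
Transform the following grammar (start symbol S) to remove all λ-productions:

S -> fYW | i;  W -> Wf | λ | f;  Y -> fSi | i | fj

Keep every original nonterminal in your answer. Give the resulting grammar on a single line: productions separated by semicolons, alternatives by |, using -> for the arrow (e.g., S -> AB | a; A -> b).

S -> i | fY | fYW; W -> f | Wf; Y -> i | fj | fSi

Nullable set: {W}.
S -> fYW: W nullable, giving fY | fYW.
Drop W -> λ.
W -> Wf: W nullable, giving Wf | f.
Unchanged (no nullable symbols): S -> i; W -> f; Y -> fSi; Y -> fj; Y -> i.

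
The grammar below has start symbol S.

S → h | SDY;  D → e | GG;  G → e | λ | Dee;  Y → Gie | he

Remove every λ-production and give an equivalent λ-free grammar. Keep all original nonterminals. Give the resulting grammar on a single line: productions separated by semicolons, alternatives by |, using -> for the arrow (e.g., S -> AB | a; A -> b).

Nullable set: {D, G}.
S -> SDY: D nullable, giving SDY | SY.
D -> GG: G, G nullable, giving G | GG.
Drop G -> λ.
G -> Dee: D nullable, giving Dee | ee.
Y -> Gie: G nullable, giving Gie | ie.
Unchanged (no nullable symbols): S -> h; D -> e; G -> e; Y -> he.

S -> h | SY | SDY; D -> G | e | GG; G -> e | ee | Dee; Y -> he | ie | Gie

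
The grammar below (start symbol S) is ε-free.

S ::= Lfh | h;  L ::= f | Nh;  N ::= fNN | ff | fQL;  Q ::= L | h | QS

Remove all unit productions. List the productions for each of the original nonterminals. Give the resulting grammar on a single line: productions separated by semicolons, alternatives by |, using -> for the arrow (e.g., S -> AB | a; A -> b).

Unit productions: Q->L.
Unit pairs (A ⇒* B via units): (Q,L).
S: inherits non-unit rules of {S} → Lfh | h.
L: inherits non-unit rules of {L} → Nh | f.
N: inherits non-unit rules of {N} → fNN | fQL | ff.
Q: inherits non-unit rules of {L, Q} → Nh | QS | f | h.

S -> h | Lfh; L -> f | Nh; N -> ff | fNN | fQL; Q -> f | h | Nh | QS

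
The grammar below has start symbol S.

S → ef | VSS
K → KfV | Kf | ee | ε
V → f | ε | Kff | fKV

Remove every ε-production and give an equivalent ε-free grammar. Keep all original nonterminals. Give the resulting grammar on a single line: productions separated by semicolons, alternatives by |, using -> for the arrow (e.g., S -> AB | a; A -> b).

Nullable set: {K, V}.
S -> VSS: V nullable, giving SS | VSS.
Drop K -> ε.
K -> Kf: K nullable, giving Kf | f.
K -> KfV: K, V nullable, giving Kf | KfV | f | fV.
Drop V -> ε.
V -> Kff: K nullable, giving Kff | ff.
V -> fKV: K, V nullable, giving f | fK | fKV | fV.
Unchanged (no nullable symbols): S -> ef; K -> ee; V -> f.

S -> SS | ef | VSS; K -> f | Kf | ee | fV | KfV; V -> f | fK | fV | ff | Kff | fKV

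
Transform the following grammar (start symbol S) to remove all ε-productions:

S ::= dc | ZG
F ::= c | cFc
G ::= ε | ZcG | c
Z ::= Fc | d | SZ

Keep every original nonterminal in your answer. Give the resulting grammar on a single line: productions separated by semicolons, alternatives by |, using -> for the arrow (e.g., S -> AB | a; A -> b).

S -> Z | ZG | dc; F -> c | cFc; G -> c | Zc | ZcG; Z -> d | Fc | SZ

Nullable set: {G}.
S -> ZG: G nullable, giving Z | ZG.
Drop G -> ε.
G -> ZcG: G nullable, giving Zc | ZcG.
Unchanged (no nullable symbols): S -> dc; F -> c; F -> cFc; G -> c; Z -> Fc; Z -> SZ; Z -> d.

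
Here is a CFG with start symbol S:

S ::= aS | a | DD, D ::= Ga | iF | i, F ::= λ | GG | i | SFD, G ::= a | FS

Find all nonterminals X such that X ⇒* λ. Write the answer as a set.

Directly nullable (have an ε-rule): {F}.
Not nullable: D, G, S — each has a terminal in every rule's right-hand side or depends on a non-nullable symbol.

{F}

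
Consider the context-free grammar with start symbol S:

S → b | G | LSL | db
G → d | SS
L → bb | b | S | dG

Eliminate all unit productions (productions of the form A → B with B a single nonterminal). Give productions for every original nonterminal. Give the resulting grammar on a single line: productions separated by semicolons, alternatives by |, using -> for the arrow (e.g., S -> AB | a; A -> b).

Unit productions: L->S, S->G.
Unit pairs (A ⇒* B via units): (L,G), (L,S), (S,G).
S: inherits non-unit rules of {G, S} → LSL | SS | b | d | db.
G: inherits non-unit rules of {G} → SS | d.
L: inherits non-unit rules of {G, L, S} → LSL | SS | b | bb | d | dG | db.

S -> b | d | SS | db | LSL; G -> d | SS; L -> b | d | SS | bb | dG | db | LSL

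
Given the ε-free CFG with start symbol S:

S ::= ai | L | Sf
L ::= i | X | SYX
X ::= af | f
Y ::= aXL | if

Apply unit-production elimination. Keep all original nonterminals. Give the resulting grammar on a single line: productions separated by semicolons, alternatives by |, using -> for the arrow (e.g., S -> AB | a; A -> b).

S -> f | i | Sf | af | ai | SYX; L -> f | i | af | SYX; X -> f | af; Y -> if | aXL

Unit productions: L->X, S->L.
Unit pairs (A ⇒* B via units): (L,X), (S,L), (S,X).
S: inherits non-unit rules of {L, S, X} → SYX | Sf | af | ai | f | i.
L: inherits non-unit rules of {L, X} → SYX | af | f | i.
X: inherits non-unit rules of {X} → af | f.
Y: inherits non-unit rules of {Y} → aXL | if.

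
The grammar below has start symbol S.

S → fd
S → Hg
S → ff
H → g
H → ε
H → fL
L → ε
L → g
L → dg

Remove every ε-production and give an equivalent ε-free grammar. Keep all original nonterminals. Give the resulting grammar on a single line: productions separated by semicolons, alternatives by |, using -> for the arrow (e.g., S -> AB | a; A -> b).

Nullable set: {H, L}.
S -> Hg: H nullable, giving Hg | g.
Drop H -> ε.
H -> fL: L nullable, giving f | fL.
Drop L -> ε.
Unchanged (no nullable symbols): S -> fd; S -> ff; H -> g; L -> dg; L -> g.

S -> g | Hg | fd | ff; H -> f | g | fL; L -> g | dg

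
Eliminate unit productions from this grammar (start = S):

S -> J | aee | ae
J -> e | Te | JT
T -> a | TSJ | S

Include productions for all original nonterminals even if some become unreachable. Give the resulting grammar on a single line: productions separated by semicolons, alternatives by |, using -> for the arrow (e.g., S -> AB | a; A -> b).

S -> e | JT | Te | ae | aee; J -> e | JT | Te; T -> a | e | JT | Te | ae | TSJ | aee

Unit productions: S->J, T->S.
Unit pairs (A ⇒* B via units): (S,J), (T,J), (T,S).
S: inherits non-unit rules of {J, S} → JT | Te | ae | aee | e.
J: inherits non-unit rules of {J} → JT | Te | e.
T: inherits non-unit rules of {J, S, T} → JT | TSJ | Te | a | ae | aee | e.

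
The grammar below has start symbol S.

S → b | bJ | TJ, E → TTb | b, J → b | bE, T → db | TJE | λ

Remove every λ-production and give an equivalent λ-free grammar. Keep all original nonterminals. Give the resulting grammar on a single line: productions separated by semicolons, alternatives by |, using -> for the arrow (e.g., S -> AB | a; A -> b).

S -> J | b | TJ | bJ; E -> b | Tb | TTb; J -> b | bE; T -> JE | db | TJE

Nullable set: {T}.
S -> TJ: T nullable, giving J | TJ.
E -> TTb: T, T nullable, giving TTb | Tb | b.
Drop T -> λ.
T -> TJE: T nullable, giving JE | TJE.
Unchanged (no nullable symbols): S -> b; S -> bJ; E -> b; J -> b; J -> bE; T -> db.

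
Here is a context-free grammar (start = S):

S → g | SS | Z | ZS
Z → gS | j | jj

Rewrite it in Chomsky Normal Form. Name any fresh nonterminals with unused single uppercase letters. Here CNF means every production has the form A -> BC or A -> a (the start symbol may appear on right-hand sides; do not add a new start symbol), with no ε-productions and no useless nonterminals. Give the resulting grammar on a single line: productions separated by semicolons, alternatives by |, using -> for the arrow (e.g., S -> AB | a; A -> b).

No ε-productions.
After unit-elimination: S -> g | j | SS | ZS | gS | jj; Z -> j | gS | jj.
TERM: introduce A -> g, B -> j and substitute in every rule of length ≥2.

S -> g | j | AS | BB | SS | ZS; A -> g; B -> j; Z -> j | AS | BB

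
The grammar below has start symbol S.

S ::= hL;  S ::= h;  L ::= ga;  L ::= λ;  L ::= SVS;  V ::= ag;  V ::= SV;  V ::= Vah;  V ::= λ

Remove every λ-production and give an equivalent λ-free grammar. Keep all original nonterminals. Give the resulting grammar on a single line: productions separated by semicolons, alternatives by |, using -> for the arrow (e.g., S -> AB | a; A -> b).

S -> h | hL; L -> SS | ga | SVS; V -> S | SV | ag | ah | Vah

Nullable set: {L, V}.
S -> hL: L nullable, giving h | hL.
Drop L -> λ.
L -> SVS: V nullable, giving SS | SVS.
Drop V -> λ.
V -> SV: V nullable, giving S | SV.
V -> Vah: V nullable, giving Vah | ah.
Unchanged (no nullable symbols): S -> h; L -> ga; V -> ag.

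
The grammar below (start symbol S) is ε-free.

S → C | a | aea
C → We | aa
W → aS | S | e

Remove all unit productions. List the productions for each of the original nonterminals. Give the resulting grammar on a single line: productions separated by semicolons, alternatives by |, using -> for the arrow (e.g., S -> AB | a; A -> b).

Unit productions: S->C, W->S.
Unit pairs (A ⇒* B via units): (S,C), (W,C), (W,S).
S: inherits non-unit rules of {C, S} → We | a | aa | aea.
C: inherits non-unit rules of {C} → We | aa.
W: inherits non-unit rules of {C, S, W} → We | a | aS | aa | aea | e.

S -> a | We | aa | aea; C -> We | aa; W -> a | e | We | aS | aa | aea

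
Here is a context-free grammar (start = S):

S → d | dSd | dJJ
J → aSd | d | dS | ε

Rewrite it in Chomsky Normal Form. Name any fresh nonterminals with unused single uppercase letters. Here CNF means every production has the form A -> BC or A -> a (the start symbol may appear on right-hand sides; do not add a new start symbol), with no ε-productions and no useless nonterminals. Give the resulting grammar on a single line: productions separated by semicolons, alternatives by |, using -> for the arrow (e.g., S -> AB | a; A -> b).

Nullable: {J}; after ε-elimination: S -> d | dJ | dJJ | dSd; J -> d | dS | aSd.
No unit productions to eliminate.
TERM: introduce A -> a, B -> d and substitute in every rule of length ≥2.
BIN: J -> ASB becomes J -> AC, C -> SB; S -> BJJ becomes S -> BD, D -> JJ; S -> BSB becomes S -> BE, E -> SB.

S -> d | BD | BE | BJ; A -> a; B -> d; C -> SB; D -> JJ; E -> SB; J -> d | AC | BS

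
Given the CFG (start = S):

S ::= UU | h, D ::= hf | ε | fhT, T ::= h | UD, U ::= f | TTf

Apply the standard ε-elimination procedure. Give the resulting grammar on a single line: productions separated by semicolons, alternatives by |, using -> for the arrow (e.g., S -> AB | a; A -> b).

Nullable set: {D}.
Drop D -> ε.
T -> UD: D nullable, giving U | UD.
Unchanged (no nullable symbols): S -> UU; S -> h; D -> fhT; D -> hf; T -> h; U -> TTf; U -> f.

S -> h | UU; D -> hf | fhT; T -> U | h | UD; U -> f | TTf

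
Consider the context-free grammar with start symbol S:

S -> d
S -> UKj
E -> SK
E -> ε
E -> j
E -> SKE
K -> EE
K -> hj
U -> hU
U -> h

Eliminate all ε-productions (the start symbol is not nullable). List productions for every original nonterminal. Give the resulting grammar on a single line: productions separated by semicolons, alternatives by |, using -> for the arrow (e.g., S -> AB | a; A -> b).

Nullable set: {E, K}.
S -> UKj: K nullable, giving UKj | Uj.
Drop E -> ε.
E -> SK: K nullable, giving S | SK.
E -> SKE: K, E nullable, giving S | SE | SK | SKE.
K -> EE: E, E nullable, giving E | EE.
Unchanged (no nullable symbols): S -> d; E -> j; K -> hj; U -> h; U -> hU.

S -> d | Uj | UKj; E -> S | j | SE | SK | SKE; K -> E | EE | hj; U -> h | hU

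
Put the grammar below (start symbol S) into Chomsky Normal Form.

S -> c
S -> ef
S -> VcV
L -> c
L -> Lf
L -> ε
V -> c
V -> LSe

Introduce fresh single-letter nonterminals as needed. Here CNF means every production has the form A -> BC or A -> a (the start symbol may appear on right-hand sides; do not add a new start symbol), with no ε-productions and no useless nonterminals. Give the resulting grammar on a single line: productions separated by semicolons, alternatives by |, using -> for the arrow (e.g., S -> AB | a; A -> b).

S -> c | CA | VD; A -> f; B -> c; C -> e; D -> BV; E -> SC; L -> c | f | LA; V -> c | LE | SC

Nullable: {L}; after ε-elimination: S -> c | ef | VcV; L -> c | f | Lf; V -> c | Se | LSe.
No unit productions to eliminate.
TERM: introduce B -> c, C -> e, A -> f and substitute in every rule of length ≥2.
BIN: S -> VBV becomes S -> VD, D -> BV; V -> LSC becomes V -> LE, E -> SC.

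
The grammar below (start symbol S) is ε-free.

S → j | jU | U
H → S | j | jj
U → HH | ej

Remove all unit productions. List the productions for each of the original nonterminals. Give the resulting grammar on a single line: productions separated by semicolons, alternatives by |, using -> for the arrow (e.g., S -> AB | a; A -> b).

S -> j | HH | ej | jU; H -> j | HH | ej | jU | jj; U -> HH | ej

Unit productions: H->S, S->U.
Unit pairs (A ⇒* B via units): (H,S), (H,U), (S,U).
S: inherits non-unit rules of {S, U} → HH | ej | j | jU.
H: inherits non-unit rules of {H, S, U} → HH | ej | j | jU | jj.
U: inherits non-unit rules of {U} → HH | ej.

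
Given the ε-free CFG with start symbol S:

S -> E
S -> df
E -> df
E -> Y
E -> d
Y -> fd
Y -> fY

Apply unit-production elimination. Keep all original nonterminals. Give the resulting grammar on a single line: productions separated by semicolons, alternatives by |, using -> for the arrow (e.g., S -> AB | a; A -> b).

Unit productions: E->Y, S->E.
Unit pairs (A ⇒* B via units): (E,Y), (S,E), (S,Y).
S: inherits non-unit rules of {E, S, Y} → d | df | fY | fd.
E: inherits non-unit rules of {E, Y} → d | df | fY | fd.
Y: inherits non-unit rules of {Y} → fY | fd.

S -> d | df | fY | fd; E -> d | df | fY | fd; Y -> fY | fd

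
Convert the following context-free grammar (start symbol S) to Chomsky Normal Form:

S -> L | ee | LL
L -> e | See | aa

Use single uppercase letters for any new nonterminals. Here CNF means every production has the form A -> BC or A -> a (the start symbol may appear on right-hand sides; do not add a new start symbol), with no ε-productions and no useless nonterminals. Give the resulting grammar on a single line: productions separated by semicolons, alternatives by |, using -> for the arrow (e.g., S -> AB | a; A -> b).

No ε-productions.
After unit-elimination: S -> e | LL | aa | ee | See; L -> e | aa | See.
TERM: introduce B -> a, A -> e and substitute in every rule of length ≥2.
BIN: L -> SAA becomes L -> SC, C -> AA; S -> SAA becomes S -> SD, D -> AA.

S -> e | AA | BB | LL | SD; A -> e; B -> a; C -> AA; D -> AA; L -> e | BB | SC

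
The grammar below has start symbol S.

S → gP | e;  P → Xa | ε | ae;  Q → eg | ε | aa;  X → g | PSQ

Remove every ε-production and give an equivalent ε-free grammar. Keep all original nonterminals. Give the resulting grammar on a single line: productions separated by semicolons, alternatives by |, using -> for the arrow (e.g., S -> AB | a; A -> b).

Nullable set: {P, Q}.
S -> gP: P nullable, giving g | gP.
Drop P -> ε.
Drop Q -> ε.
X -> PSQ: P, Q nullable, giving PS | PSQ | S | SQ.
Unchanged (no nullable symbols): S -> e; P -> Xa; P -> ae; Q -> aa; Q -> eg; X -> g.

S -> e | g | gP; P -> Xa | ae; Q -> aa | eg; X -> S | g | PS | SQ | PSQ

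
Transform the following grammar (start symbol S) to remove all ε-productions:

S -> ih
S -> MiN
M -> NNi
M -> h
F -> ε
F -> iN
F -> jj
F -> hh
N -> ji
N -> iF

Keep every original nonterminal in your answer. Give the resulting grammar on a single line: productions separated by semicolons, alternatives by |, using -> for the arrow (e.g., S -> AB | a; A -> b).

Nullable set: {F}.
Drop F -> ε.
N -> iF: F nullable, giving i | iF.
Unchanged (no nullable symbols): S -> MiN; S -> ih; F -> hh; F -> iN; F -> jj; M -> NNi; M -> h; N -> ji.

S -> ih | MiN; F -> hh | iN | jj; M -> h | NNi; N -> i | iF | ji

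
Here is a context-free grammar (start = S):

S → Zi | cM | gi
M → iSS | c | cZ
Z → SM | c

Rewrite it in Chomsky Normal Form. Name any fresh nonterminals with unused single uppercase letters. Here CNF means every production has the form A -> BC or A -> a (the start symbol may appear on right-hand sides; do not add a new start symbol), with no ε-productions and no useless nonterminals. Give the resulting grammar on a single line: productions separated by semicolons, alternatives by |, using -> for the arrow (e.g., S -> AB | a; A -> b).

No ε-productions.
No unit productions to eliminate.
TERM: introduce A -> c, C -> g, B -> i and substitute in every rule of length ≥2.
BIN: M -> BSS becomes M -> BD, D -> SS.

S -> AM | CB | ZB; A -> c; B -> i; C -> g; D -> SS; M -> c | AZ | BD; Z -> c | SM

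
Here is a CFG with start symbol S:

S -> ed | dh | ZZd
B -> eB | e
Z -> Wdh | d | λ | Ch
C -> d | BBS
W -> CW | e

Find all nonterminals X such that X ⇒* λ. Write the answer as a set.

Directly nullable (have an ε-rule): {Z}.
Not nullable: B, C, S, W — each has a terminal in every rule's right-hand side or depends on a non-nullable symbol.

{Z}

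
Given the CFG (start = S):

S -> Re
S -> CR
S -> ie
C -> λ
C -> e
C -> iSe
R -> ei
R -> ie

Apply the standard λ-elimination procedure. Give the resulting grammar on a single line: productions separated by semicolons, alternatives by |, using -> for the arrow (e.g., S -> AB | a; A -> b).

S -> R | CR | Re | ie; C -> e | iSe; R -> ei | ie

Nullable set: {C}.
S -> CR: C nullable, giving CR | R.
Drop C -> λ.
Unchanged (no nullable symbols): S -> Re; S -> ie; C -> e; C -> iSe; R -> ei; R -> ie.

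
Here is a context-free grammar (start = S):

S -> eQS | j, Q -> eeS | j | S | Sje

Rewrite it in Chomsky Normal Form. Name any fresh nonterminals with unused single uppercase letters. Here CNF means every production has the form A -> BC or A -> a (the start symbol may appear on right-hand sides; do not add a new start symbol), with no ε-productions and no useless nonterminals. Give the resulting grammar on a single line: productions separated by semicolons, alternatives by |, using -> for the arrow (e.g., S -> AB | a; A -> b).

S -> j | BF; A -> j; B -> e; C -> BS; D -> QS; E -> AB; F -> QS; Q -> j | BC | BD | SE

No ε-productions.
After unit-elimination: S -> j | eQS; Q -> j | Sje | eQS | eeS.
TERM: introduce B -> e, A -> j and substitute in every rule of length ≥2.
BIN: Q -> BBS becomes Q -> BC, C -> BS; Q -> BQS becomes Q -> BD, D -> QS; Q -> SAB becomes Q -> SE, E -> AB; S -> BQS becomes S -> BF, F -> QS.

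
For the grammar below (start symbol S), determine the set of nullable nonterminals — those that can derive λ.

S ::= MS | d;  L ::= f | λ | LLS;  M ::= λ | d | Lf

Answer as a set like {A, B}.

Directly nullable (have an ε-rule): {L, M}.
Not nullable: S — each has a terminal in every rule's right-hand side or depends on a non-nullable symbol.

{L, M}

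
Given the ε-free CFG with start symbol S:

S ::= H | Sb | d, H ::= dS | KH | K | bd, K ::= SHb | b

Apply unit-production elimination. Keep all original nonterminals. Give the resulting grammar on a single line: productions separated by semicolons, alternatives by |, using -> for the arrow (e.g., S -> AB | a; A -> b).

Unit productions: H->K, S->H.
Unit pairs (A ⇒* B via units): (H,K), (S,H), (S,K).
S: inherits non-unit rules of {H, K, S} → KH | SHb | Sb | b | bd | d | dS.
H: inherits non-unit rules of {H, K} → KH | SHb | b | bd | dS.
K: inherits non-unit rules of {K} → SHb | b.

S -> b | d | KH | Sb | bd | dS | SHb; H -> b | KH | bd | dS | SHb; K -> b | SHb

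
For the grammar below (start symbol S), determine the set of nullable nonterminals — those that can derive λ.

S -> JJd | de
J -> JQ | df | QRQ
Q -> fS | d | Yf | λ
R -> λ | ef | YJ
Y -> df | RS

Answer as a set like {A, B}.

Directly nullable (have an ε-rule): {Q, R}.
J is nullable via J -> QRQ (every symbol on the right is already known nullable).
Not nullable: S, Y — each has a terminal in every rule's right-hand side or depends on a non-nullable symbol.

{J, Q, R}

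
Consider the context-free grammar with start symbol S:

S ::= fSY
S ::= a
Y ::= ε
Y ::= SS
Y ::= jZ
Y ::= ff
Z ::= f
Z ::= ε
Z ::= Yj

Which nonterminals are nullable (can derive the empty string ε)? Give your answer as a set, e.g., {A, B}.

{Y, Z}

Directly nullable (have an ε-rule): {Y, Z}.
Not nullable: S — each has a terminal in every rule's right-hand side or depends on a non-nullable symbol.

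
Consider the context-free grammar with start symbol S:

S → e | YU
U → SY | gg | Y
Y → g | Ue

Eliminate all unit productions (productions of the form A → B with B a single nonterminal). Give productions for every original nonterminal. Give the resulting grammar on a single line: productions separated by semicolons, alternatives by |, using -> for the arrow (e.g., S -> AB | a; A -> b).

Unit productions: U->Y.
Unit pairs (A ⇒* B via units): (U,Y).
S: inherits non-unit rules of {S} → YU | e.
U: inherits non-unit rules of {U, Y} → SY | Ue | g | gg.
Y: inherits non-unit rules of {Y} → Ue | g.

S -> e | YU; U -> g | SY | Ue | gg; Y -> g | Ue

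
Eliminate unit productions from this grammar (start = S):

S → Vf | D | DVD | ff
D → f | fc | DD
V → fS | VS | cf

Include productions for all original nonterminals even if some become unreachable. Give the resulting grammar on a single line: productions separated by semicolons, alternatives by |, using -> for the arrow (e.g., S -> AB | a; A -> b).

S -> f | DD | Vf | fc | ff | DVD; D -> f | DD | fc; V -> VS | cf | fS

Unit productions: S->D.
Unit pairs (A ⇒* B via units): (S,D).
S: inherits non-unit rules of {D, S} → DD | DVD | Vf | f | fc | ff.
D: inherits non-unit rules of {D} → DD | f | fc.
V: inherits non-unit rules of {V} → VS | cf | fS.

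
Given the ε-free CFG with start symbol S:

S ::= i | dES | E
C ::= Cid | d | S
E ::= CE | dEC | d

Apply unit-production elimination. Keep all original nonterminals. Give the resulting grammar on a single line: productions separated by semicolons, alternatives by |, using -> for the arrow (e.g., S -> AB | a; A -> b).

Unit productions: C->S, S->E.
Unit pairs (A ⇒* B via units): (C,E), (C,S), (S,E).
S: inherits non-unit rules of {E, S} → CE | d | dEC | dES | i.
C: inherits non-unit rules of {C, E, S} → CE | Cid | d | dEC | dES | i.
E: inherits non-unit rules of {E} → CE | d | dEC.

S -> d | i | CE | dEC | dES; C -> d | i | CE | Cid | dEC | dES; E -> d | CE | dEC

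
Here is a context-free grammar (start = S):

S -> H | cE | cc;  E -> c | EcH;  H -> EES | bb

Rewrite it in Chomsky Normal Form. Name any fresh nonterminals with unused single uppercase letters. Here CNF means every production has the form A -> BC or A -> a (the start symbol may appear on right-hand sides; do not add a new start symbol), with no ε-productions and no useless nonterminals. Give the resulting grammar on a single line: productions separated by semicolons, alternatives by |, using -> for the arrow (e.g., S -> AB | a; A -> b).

S -> AA | AE | BB | EF; A -> c; B -> b; C -> AH; D -> ES; E -> c | EC; F -> ES; H -> BB | ED

No ε-productions.
After unit-elimination: S -> bb | cE | cc | EES; E -> c | EcH; H -> bb | EES.
TERM: introduce B -> b, A -> c and substitute in every rule of length ≥2.
BIN: E -> EAH becomes E -> EC, C -> AH; H -> EES becomes H -> ED, D -> ES; S -> EES becomes S -> EF, F -> ES.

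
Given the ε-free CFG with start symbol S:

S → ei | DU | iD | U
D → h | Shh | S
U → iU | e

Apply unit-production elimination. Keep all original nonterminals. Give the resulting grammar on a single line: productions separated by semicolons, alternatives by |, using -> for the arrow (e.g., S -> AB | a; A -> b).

Unit productions: D->S, S->U.
Unit pairs (A ⇒* B via units): (D,S), (D,U), (S,U).
S: inherits non-unit rules of {S, U} → DU | e | ei | iD | iU.
D: inherits non-unit rules of {D, S, U} → DU | Shh | e | ei | h | iD | iU.
U: inherits non-unit rules of {U} → e | iU.

S -> e | DU | ei | iD | iU; D -> e | h | DU | ei | iD | iU | Shh; U -> e | iU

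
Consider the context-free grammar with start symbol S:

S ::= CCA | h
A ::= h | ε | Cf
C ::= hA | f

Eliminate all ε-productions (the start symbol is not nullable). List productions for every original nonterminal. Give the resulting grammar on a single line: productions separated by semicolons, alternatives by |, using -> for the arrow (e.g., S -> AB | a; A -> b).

Nullable set: {A}.
S -> CCA: A nullable, giving CC | CCA.
Drop A -> ε.
C -> hA: A nullable, giving h | hA.
Unchanged (no nullable symbols): S -> h; A -> Cf; A -> h; C -> f.

S -> h | CC | CCA; A -> h | Cf; C -> f | h | hA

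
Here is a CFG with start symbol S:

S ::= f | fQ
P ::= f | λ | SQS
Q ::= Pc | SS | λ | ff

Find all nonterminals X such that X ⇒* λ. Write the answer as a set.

Directly nullable (have an ε-rule): {P, Q}.
Not nullable: S — each has a terminal in every rule's right-hand side or depends on a non-nullable symbol.

{P, Q}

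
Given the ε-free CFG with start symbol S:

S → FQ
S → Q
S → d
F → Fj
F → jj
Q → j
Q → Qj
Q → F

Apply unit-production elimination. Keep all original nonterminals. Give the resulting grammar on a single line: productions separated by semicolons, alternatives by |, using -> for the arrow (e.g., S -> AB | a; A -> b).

Unit productions: Q->F, S->Q.
Unit pairs (A ⇒* B via units): (Q,F), (S,F), (S,Q).
S: inherits non-unit rules of {F, Q, S} → FQ | Fj | Qj | d | j | jj.
F: inherits non-unit rules of {F} → Fj | jj.
Q: inherits non-unit rules of {F, Q} → Fj | Qj | j | jj.

S -> d | j | FQ | Fj | Qj | jj; F -> Fj | jj; Q -> j | Fj | Qj | jj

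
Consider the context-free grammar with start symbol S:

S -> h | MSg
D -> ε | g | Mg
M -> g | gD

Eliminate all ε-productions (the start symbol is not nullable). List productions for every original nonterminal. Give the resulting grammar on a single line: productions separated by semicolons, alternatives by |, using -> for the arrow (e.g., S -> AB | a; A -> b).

S -> h | MSg; D -> g | Mg; M -> g | gD

Nullable set: {D}.
Drop D -> ε.
M -> gD: D nullable, giving g | gD.
Unchanged (no nullable symbols): S -> MSg; S -> h; D -> Mg; D -> g; M -> g.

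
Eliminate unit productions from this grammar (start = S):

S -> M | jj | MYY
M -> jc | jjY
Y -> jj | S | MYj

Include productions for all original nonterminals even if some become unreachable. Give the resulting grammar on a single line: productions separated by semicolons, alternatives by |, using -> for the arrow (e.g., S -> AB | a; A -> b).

S -> jc | jj | MYY | jjY; M -> jc | jjY; Y -> jc | jj | MYY | MYj | jjY

Unit productions: S->M, Y->S.
Unit pairs (A ⇒* B via units): (S,M), (Y,M), (Y,S).
S: inherits non-unit rules of {M, S} → MYY | jc | jj | jjY.
M: inherits non-unit rules of {M} → jc | jjY.
Y: inherits non-unit rules of {M, S, Y} → MYY | MYj | jc | jj | jjY.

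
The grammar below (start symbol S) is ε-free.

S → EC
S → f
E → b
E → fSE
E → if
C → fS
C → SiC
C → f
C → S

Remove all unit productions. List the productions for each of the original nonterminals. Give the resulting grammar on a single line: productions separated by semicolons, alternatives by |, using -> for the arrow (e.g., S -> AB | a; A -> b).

Unit productions: C->S.
Unit pairs (A ⇒* B via units): (C,S).
S: inherits non-unit rules of {S} → EC | f.
C: inherits non-unit rules of {C, S} → EC | SiC | f | fS.
E: inherits non-unit rules of {E} → b | fSE | if.

S -> f | EC; C -> f | EC | fS | SiC; E -> b | if | fSE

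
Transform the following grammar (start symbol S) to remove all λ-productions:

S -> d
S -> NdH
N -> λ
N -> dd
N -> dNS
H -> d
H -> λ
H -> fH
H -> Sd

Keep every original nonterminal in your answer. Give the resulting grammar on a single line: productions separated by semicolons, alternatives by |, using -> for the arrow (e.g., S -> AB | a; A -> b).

S -> d | Nd | dH | NdH; H -> d | f | Sd | fH; N -> dS | dd | dNS

Nullable set: {H, N}.
S -> NdH: N, H nullable, giving Nd | NdH | d | dH.
Drop H -> λ.
H -> fH: H nullable, giving f | fH.
Drop N -> λ.
N -> dNS: N nullable, giving dNS | dS.
Unchanged (no nullable symbols): S -> d; H -> Sd; H -> d; N -> dd.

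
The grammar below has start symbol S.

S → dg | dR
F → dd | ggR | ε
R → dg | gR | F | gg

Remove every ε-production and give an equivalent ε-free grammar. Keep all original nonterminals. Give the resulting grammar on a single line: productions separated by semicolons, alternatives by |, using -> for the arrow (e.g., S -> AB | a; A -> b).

Nullable set: {F, R}.
S -> dR: R nullable, giving d | dR.
Drop F -> ε.
F -> ggR: R nullable, giving gg | ggR.
R -> F: F nullable, giving F.
R -> gR: R nullable, giving g | gR.
Unchanged (no nullable symbols): S -> dg; F -> dd; R -> dg; R -> gg.

S -> d | dR | dg; F -> dd | gg | ggR; R -> F | g | dg | gR | gg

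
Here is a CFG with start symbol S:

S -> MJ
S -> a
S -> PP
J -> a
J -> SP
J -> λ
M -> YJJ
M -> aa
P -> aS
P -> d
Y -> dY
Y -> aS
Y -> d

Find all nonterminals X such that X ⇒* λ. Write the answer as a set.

Directly nullable (have an ε-rule): {J}.
Not nullable: M, P, S, Y — each has a terminal in every rule's right-hand side or depends on a non-nullable symbol.

{J}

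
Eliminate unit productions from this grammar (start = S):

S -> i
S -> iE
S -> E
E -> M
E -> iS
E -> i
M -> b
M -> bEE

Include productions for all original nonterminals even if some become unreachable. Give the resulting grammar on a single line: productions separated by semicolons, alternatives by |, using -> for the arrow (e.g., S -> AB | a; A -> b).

S -> b | i | iE | iS | bEE; E -> b | i | iS | bEE; M -> b | bEE

Unit productions: E->M, S->E.
Unit pairs (A ⇒* B via units): (E,M), (S,E), (S,M).
S: inherits non-unit rules of {E, M, S} → b | bEE | i | iE | iS.
E: inherits non-unit rules of {E, M} → b | bEE | i | iS.
M: inherits non-unit rules of {M} → b | bEE.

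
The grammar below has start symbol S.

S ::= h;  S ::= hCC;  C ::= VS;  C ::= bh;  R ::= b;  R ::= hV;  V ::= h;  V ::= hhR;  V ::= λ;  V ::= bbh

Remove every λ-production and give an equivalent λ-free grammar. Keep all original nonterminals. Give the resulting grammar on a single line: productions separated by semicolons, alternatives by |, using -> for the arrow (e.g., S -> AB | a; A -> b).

S -> h | hCC; C -> S | VS | bh; R -> b | h | hV; V -> h | bbh | hhR

Nullable set: {V}.
C -> VS: V nullable, giving S | VS.
R -> hV: V nullable, giving h | hV.
Drop V -> λ.
Unchanged (no nullable symbols): S -> h; S -> hCC; C -> bh; R -> b; V -> bbh; V -> h; V -> hhR.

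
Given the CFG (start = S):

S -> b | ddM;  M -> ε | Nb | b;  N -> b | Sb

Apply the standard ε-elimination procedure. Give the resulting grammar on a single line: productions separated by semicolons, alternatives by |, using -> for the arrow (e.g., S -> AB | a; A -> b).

Nullable set: {M}.
S -> ddM: M nullable, giving dd | ddM.
Drop M -> ε.
Unchanged (no nullable symbols): S -> b; M -> Nb; M -> b; N -> Sb; N -> b.

S -> b | dd | ddM; M -> b | Nb; N -> b | Sb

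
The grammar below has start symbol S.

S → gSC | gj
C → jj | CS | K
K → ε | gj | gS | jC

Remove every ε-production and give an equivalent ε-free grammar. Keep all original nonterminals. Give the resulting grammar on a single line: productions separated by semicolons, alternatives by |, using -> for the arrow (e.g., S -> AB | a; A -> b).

S -> gS | gj | gSC; C -> K | S | CS | jj; K -> j | gS | gj | jC

Nullable set: {C, K}.
S -> gSC: C nullable, giving gS | gSC.
C -> CS: C nullable, giving CS | S.
C -> K: K nullable, giving K.
Drop K -> ε.
K -> jC: C nullable, giving j | jC.
Unchanged (no nullable symbols): S -> gj; C -> jj; K -> gS; K -> gj.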